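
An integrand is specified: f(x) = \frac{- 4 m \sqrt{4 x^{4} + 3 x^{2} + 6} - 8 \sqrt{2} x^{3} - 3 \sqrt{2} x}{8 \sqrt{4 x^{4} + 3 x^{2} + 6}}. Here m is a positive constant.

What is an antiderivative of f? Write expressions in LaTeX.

Check any antiderivative F(x) by computing F'(x) and comparing it with f(x).
Check: d/dx[\frac{\sqrt{2} \left(- 2 \sqrt{2} m x - \sqrt{4 x^{4} + 3 x^{2} + 6}\right)}{8}] = \frac{- 4 m \sqrt{4 x^{4} + 3 x^{2} + 6} - 8 \sqrt{2} x^{3} - 3 \sqrt{2} x}{8 \sqrt{4 x^{4} + 3 x^{2} + 6}} = f(x).

An antiderivative is F(x) = \frac{\sqrt{2} \left(- 2 \sqrt{2} m x - \sqrt{4 x^{4} + 3 x^{2} + 6}\right)}{8}.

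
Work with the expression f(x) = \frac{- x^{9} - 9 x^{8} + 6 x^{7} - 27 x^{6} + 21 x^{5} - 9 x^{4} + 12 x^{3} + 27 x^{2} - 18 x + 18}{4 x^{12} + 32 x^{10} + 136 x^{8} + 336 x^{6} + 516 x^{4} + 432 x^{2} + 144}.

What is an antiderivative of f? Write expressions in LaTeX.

An antiderivative is F(x) = \frac{x^{4} + 3 x^{2} + 6 \left(x - 1\right) \left(x^{2} + 1\right) + 6}{8 \left(x^{2} + 1\right) \left(x^{4} + 3 x^{2} + 6\right)}.

Differentiate the proposed F(x) back; it has to land on f(x) exactly.
Check: d/dx[\frac{x^{4} + 3 x^{2} + 6 \left(x - 1\right) \left(x^{2} + 1\right) + 6}{8 \left(x^{2} + 1\right) \left(x^{4} + 3 x^{2} + 6\right)}] = \frac{- x^{9} - 9 x^{8} + 6 x^{7} - 27 x^{6} + 21 x^{5} - 9 x^{4} + 12 x^{3} + 27 x^{2} - 18 x + 18}{4 x^{12} + 32 x^{10} + 136 x^{8} + 336 x^{6} + 516 x^{4} + 432 x^{2} + 144} = f(x).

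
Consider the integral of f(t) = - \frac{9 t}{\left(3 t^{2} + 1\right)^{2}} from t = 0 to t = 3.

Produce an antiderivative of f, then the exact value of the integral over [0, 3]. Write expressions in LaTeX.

The substitution u = 2 t^{2} + \frac{2}{3} works: f is exactly (dF/du)*(du/dt) for that inner function.
F(t) = \frac{3}{2 \left(3 t^{2} + 1\right)} is an antiderivative of f.
Check: d/dt[\frac{3}{2 \left(3 t^{2} + 1\right)}] = - \frac{9 t}{9 t^{4} + 6 t^{2} + 1}, which equals f(t).
F(3) = \frac{3}{56}; F(0) = \frac{3}{2}.
Integral = F(3) - F(0) = - \frac{81}{56}.

Antiderivative: F(t) = \frac{3}{2 \left(3 t^{2} + 1\right)}; value = - \frac{81}{56}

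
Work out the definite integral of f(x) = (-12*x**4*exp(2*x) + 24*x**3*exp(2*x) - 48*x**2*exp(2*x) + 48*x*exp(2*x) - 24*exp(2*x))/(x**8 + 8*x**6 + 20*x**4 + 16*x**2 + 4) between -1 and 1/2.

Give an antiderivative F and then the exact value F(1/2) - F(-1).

Antiderivative: F(x) = -6*exp(2*x)/(x**4 + 4*x**2 + 2); value = -96*exp(1)/49 + 6*exp(-2)/7

Recognize the product-rule pattern: f = u'v + uv' with u = -6/(x**4 + 4*x**2 + 2), v = exp(2*x), so integration by parts undoes it.
F(x) = -6*exp(2*x)/(x**4 + 4*x**2 + 2) is an antiderivative of f.
Check: d/dx[-6*exp(2*x)/(x**4 + 4*x**2 + 2)] = (-12*x**4*exp(2*x) + 24*x**3*exp(2*x) - 48*x**2*exp(2*x) + 48*x*exp(2*x) - 24*exp(2*x))/(x**8 + 8*x**6 + 20*x**4 + 16*x**2 + 4) = f(x).
F(1/2) = -96*exp(1)/49; F(-1) = -6*exp(-2)/7.
Integral = F(1/2) - F(-1) = -96*exp(1)/49 + 6*exp(-2)/7.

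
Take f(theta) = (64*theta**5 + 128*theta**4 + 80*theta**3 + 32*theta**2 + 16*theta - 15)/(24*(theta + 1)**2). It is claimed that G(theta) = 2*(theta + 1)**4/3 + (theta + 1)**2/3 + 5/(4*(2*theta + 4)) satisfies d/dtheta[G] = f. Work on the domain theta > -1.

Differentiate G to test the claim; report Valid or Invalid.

d/dtheta[G] = (64*theta**5 + 448*theta**4 + 1232*theta**3 + 1680*theta**2 + 1152*theta + 305)/(24*theta**2 + 96*theta + 96)
d/dtheta[G] - f(theta) = (192*theta**6 + 1344*theta**5 + 3728*theta**4 + 5280*theta**3 + 4112*theta**2 + 1758*theta + 365)/(24*theta**4 + 144*theta**3 + 312*theta**2 + 288*theta + 96) != 0.

Invalid: d/dtheta[G] - f = (192*theta**6 + 1344*theta**5 + 3728*theta**4 + 5280*theta**3 + 4112*theta**2 + 1758*theta + 365)/(24*theta**4 + 144*theta**3 + 312*theta**2 + 288*theta + 96), which is not 0.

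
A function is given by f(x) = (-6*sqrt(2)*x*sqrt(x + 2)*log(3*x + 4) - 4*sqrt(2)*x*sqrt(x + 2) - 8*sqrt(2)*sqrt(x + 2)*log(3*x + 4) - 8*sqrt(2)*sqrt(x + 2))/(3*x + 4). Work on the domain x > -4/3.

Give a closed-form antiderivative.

f has the shape u'v + uv' for u = -2*(2*x + 4)**(3/2)/3 and v = log(3*x + 4) — it is the derivative of the product u*v.
Check: d/dx[-2*(2*x + 4)**(3/2)*log(3*x + 4)/3] = (-6*sqrt(2)*x*sqrt(x + 2)*log(3*x + 4) - 4*sqrt(2)*x*sqrt(x + 2) - 8*sqrt(2)*sqrt(x + 2)*log(3*x + 4) - 8*sqrt(2)*sqrt(x + 2))/(3*x + 4) = f(x).

An antiderivative is F(x) = -2*(2*x + 4)**(3/2)*log(3*x + 4)/3.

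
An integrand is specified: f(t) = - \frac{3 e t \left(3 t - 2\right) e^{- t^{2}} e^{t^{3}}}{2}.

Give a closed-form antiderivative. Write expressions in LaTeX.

An antiderivative is F(t) = - \frac{3 e^{t^{3} - t^{2} + 1}}{2}.

f matches the chain-rule pattern g'(h)*h' with inner function h(t) = t^{3} - t^{2} + 1; substituting u = h(t) collapses the integral.
Check: d/dt[- \frac{3 e^{t^{3} - t^{2} + 1}}{2}] = - \frac{9 e t^{2} e^{- t^{2}} e^{t^{3}}}{2} + 3 e t e^{- t^{2}} e^{t^{3}}, which equals f(t).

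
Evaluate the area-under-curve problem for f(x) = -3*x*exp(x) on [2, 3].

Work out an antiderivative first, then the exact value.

Antiderivative: F(x) = 3*(1 - x)*exp(x); value = -6*exp(3) + 3*exp(2)

Recognize the product-rule pattern: f = u'v + uv' with u = 3 - 3*x, v = exp(x), so integration by parts undoes it.
F(x) = 3*(1 - x)*exp(x) is an antiderivative of f.
Check: d/dx[3*(1 - x)*exp(x)] = -3*x*exp(x) = f(x).
F(3) = -6*exp(3); F(2) = -3*exp(2).
Integral = F(3) - F(2) = -6*exp(3) + 3*exp(2).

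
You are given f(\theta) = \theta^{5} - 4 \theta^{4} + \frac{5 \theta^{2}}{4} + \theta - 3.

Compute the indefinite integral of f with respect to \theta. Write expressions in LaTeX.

F(\theta) = \frac{\theta \left(10 \theta^{5} - 48 \theta^{4} + 25 \theta^{2} + 30 \theta - 180\right)}{60} + C

The integrand splits into summands that can be handled one at a time.
Check: d/d\theta[\frac{\theta \left(10 \theta^{5} - 48 \theta^{4} + 25 \theta^{2} + 30 \theta - 180\right)}{60}] = \theta^{5} - 4 \theta^{4} + \frac{5 \theta^{2}}{4} + \theta - 3 = f(\theta).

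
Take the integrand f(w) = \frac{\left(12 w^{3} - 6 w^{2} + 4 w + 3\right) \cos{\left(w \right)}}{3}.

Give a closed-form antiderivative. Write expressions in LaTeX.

An antiderivative is F(w) = \frac{12 w^{3} \sin{\left(w \right)} - 6 w^{2} \sin{\left(w \right)} + 36 w^{2} \cos{\left(w \right)} - 68 w \sin{\left(w \right)} - 12 w \cos{\left(w \right)} + 15 \sin{\left(w \right)} - 68 \cos{\left(w \right)}}{3}.

A first test for any F(w): its w-derivative must equal f(w) identically.
Check: d/dw[\frac{12 w^{3} \sin{\left(w \right)} - 6 w^{2} \sin{\left(w \right)} + 36 w^{2} \cos{\left(w \right)} - 68 w \sin{\left(w \right)} - 12 w \cos{\left(w \right)} + 15 \sin{\left(w \right)} - 68 \cos{\left(w \right)}}{3}] = 4 w^{3} \cos{\left(w \right)} - 2 w^{2} \cos{\left(w \right)} + \frac{4 w \cos{\left(w \right)}}{3} + \cos{\left(w \right)}, which equals f(w).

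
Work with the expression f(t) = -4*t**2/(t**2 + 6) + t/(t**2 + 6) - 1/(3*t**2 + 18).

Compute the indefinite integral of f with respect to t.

Integrate term by term and add the pieces.
Check: d/dt[-4*t + log(t**2 + 6)/2 + 71*sqrt(6)*atan(sqrt(6)*t/6)/18] = (-12*t**2 + 3*t - 1)/(3*t**2 + 18), which equals f(t).

F(t) = -4*t + log(t**2 + 6)/2 + 71*sqrt(6)*atan(sqrt(6)*t/6)/18 + C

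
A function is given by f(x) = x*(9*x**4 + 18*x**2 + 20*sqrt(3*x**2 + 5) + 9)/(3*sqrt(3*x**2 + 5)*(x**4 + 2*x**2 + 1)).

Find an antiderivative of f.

An antiderivative is F(x) = (3*x**2*sqrt(3*x**2 + 5) + 3*sqrt(3*x**2 + 5) - 10)/(3*(x**2 + 1)).

Recover f(x) by differentiating a candidate F(x); any mismatch rules it out.
Check: d/dx[(3*x**2*sqrt(3*x**2 + 5) + 3*sqrt(3*x**2 + 5) - 10)/(3*(x**2 + 1))] = (9*x**5 + 18*x**3 + 20*x*sqrt(3*x**2 + 5) + 9*x)/(3*x**4*sqrt(3*x**2 + 5) + 6*x**2*sqrt(3*x**2 + 5) + 3*sqrt(3*x**2 + 5)), which equals f(x).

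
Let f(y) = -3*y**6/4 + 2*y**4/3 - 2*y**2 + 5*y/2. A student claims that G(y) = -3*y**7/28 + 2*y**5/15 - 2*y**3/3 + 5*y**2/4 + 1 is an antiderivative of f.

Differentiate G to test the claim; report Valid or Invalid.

d/dy[G] = -3*y**6/4 + 2*y**4/3 - 2*y**2 + 5*y/2
This equals f(y) exactly, so the claim holds.

Valid - differentiating G returns exactly f.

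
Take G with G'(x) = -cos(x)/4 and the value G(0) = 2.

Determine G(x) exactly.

Differentiate the proposed G(x) back; it has to land on the given G'(x).
A general antiderivative is -sin(x)/4 + C.
The condition gives C = 2 - (0) = 2.
So G(x) = (8 - sin(x))/4.
Check: d/dx[(8 - sin(x))/4] = -cos(x)/4 = G'(x).

G(x) = (8 - sin(x))/4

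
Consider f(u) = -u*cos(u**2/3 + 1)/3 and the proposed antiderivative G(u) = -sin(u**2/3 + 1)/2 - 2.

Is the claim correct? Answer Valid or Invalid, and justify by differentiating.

Valid: G'(u) = f(u).

d/du[G] = -u*cos(u**2/3 + 1)/3
This equals f(u) exactly, so the claim holds.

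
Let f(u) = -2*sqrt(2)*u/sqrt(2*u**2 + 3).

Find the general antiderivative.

The substitution w = 4*u**2 + 6 works: f is exactly (dF/dw)*(dw/du) for that inner function.
Check: d/du[-sqrt(2)*sqrt(2*u**2 + 3)] = -2*sqrt(2)*u/sqrt(2*u**2 + 3) = f(u).

F(u) = -sqrt(2)*sqrt(2*u**2 + 3) + C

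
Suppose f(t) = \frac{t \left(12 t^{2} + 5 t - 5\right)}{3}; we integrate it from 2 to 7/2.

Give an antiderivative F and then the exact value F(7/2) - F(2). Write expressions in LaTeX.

Antiderivative: F(t) = t^{4} + \frac{5 t^{3}}{9} - \frac{5 t^{2}}{6}; value = \frac{2345}{16}

A first test for any F(t): its t-derivative must equal f(t) identically.
F(t) = t^{4} + \frac{5 t^{3}}{9} - \frac{5 t^{2}}{6} is an antiderivative of f.
Check: d/dt[t^{4} + \frac{5 t^{3}}{9} - \frac{5 t^{2}}{6}] = 4 t^{3} + \frac{5 t^{2}}{3} - \frac{5 t}{3}, which equals f(t).
F(7/2) = \frac{23569}{144}; F(2) = \frac{154}{9}.
Integral = F(7/2) - F(2) = \frac{2345}{16}.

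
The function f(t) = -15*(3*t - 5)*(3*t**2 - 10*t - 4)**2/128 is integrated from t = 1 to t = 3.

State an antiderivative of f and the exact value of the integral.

The substitution u = 3*t**2/4 - 5*t/2 - 1 works: f is exactly (dF/du)*(du/dt) for that inner function.
F(t) = -5*(3*t**2 - 10*t - 4)**3/256 is an antiderivative of f.
Check: d/dt[-5*(3*t**2 - 10*t - 4)**3/256] = -405*t**5/128 + 3375*t**4/128 - 495*t**3/8 + 525*t**2/32 + 165*t/4 + 75/8, which equals f(t).
F(3) = 1715/256; F(1) = 6655/256.
Integral = F(3) - F(1) = -1235/64.

Antiderivative: F(t) = -5*(3*t**2 - 10*t - 4)**3/256; value = -1235/64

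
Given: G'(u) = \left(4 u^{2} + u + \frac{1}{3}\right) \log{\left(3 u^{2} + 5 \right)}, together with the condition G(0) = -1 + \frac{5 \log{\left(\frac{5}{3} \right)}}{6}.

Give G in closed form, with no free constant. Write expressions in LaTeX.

G(u) = - \frac{8 u^{3}}{9} - \frac{u^{2}}{2} + \frac{34 u}{9} + \left(\frac{4 u^{3}}{3} + \frac{u^{2}}{2} + \frac{u}{3}\right) \log{\left(3 u^{2} + 5 \right)} + \frac{5 \log{\left(u^{2} + \frac{5}{3} \right)}}{6} - \frac{34 \sqrt{15} \operatorname{atan}{\left(\frac{\sqrt{15} u}{5} \right)}}{27} - 1

A candidate passes only if d/du[G] lands on the given G'(u) exactly.
A general antiderivative is - \frac{8 u^{3}}{9} - \frac{u^{2}}{2} + \frac{34 u}{9} + \left(\frac{4 u^{3}}{3} + \frac{u^{2}}{2} + \frac{u}{3}\right) \log{\left(3 u^{2} + 5 \right)} + \frac{5 \log{\left(u^{2} + \frac{5}{3} \right)}}{6} - \frac{34 \sqrt{15} \operatorname{atan}{\left(\frac{\sqrt{15} u}{5} \right)}}{27} + C.
The condition gives C = -1 + \frac{5 \log{\left(\frac{5}{3} \right)}}{6} - (\frac{5 \log{\left(\frac{5}{3} \right)}}{6}) = -1.
So G(u) = - \frac{8 u^{3}}{9} - \frac{u^{2}}{2} + \frac{34 u}{9} + \left(\frac{4 u^{3}}{3} + \frac{u^{2}}{2} + \frac{u}{3}\right) \log{\left(3 u^{2} + 5 \right)} + \frac{5 \log{\left(u^{2} + \frac{5}{3} \right)}}{6} - \frac{34 \sqrt{15} \operatorname{atan}{\left(\frac{\sqrt{15} u}{5} \right)}}{27} - 1.
Check: d/du[- \frac{8 u^{3}}{9} - \frac{u^{2}}{2} + \frac{34 u}{9} + \left(\frac{4 u^{3}}{3} + \frac{u^{2}}{2} + \frac{u}{3}\right) \log{\left(3 u^{2} + 5 \right)} + \frac{5 \log{\left(u^{2} + \frac{5}{3} \right)}}{6} - \frac{34 \sqrt{15} \operatorname{atan}{\left(\frac{\sqrt{15} u}{5} \right)}}{27} - 1] = 4 u^{2} \log{\left(3 u^{2} + 5 \right)} + u \log{\left(3 u^{2} + 5 \right)} + \frac{\log{\left(3 u^{2} + 5 \right)}}{3}, which equals G'(u).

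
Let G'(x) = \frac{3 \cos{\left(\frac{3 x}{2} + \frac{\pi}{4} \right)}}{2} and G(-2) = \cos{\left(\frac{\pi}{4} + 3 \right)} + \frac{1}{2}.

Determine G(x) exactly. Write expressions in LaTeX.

Check a candidate G(x) by differentiating: d/dx[G] must match the given G'(x).
A general antiderivative is \sin{\left(\frac{3 x}{2} + \frac{\pi}{4} \right)} + C.
The condition gives C = \cos{\left(\frac{\pi}{4} + 3 \right)} + \frac{1}{2} - (\cos{\left(\frac{\pi}{4} + 3 \right)}) = \frac{1}{2}.
So G(x) = \sin{\left(\frac{3 x}{2} + \frac{\pi}{4} \right)} + \frac{1}{2}.
Check: d/dx[\sin{\left(\frac{3 x}{2} + \frac{\pi}{4} \right)} + \frac{1}{2}] = \frac{3 \cos{\left(\frac{3 x}{2} + \frac{\pi}{4} \right)}}{2} = G'(x).

G(x) = \sin{\left(\frac{3 x}{2} + \frac{\pi}{4} \right)} + \frac{1}{2}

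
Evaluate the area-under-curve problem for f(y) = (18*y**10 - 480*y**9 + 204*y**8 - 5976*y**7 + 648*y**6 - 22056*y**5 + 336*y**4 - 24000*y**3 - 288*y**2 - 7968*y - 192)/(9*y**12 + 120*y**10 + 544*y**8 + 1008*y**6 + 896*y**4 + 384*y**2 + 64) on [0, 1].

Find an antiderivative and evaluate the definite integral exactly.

Antiderivative: F(y) = 2/(y**4/3 + 2*y**2 + 4/3) - 4*(5*y**2/2 + y/2 - 5)/(y**2 + 2/3); value = -2877/110

An antiderivative F(y) passes only if d/dy[F] lands on f(y) exactly.
F(y) = 2/(y**4/3 + 2*y**2 + 4/3) - 4*(5*y**2/2 + y/2 - 5)/(y**2 + 2/3) is an antiderivative of f.
Check: d/dy[2/(y**4/3 + 2*y**2 + 4/3) - 4*(5*y**2/2 + y/2 - 5)/(y**2 + 2/3)] = (18*y**10 - 480*y**9 + 204*y**8 - 5976*y**7 + 648*y**6 - 22056*y**5 + 336*y**4 - 24000*y**3 - 288*y**2 - 7968*y - 192)/(9*y**12 + 120*y**10 + 544*y**8 + 1008*y**6 + 896*y**4 + 384*y**2 + 64) = f(y).
F(1) = 294/55; F(0) = 63/2.
Integral = F(1) - F(0) = -2877/110.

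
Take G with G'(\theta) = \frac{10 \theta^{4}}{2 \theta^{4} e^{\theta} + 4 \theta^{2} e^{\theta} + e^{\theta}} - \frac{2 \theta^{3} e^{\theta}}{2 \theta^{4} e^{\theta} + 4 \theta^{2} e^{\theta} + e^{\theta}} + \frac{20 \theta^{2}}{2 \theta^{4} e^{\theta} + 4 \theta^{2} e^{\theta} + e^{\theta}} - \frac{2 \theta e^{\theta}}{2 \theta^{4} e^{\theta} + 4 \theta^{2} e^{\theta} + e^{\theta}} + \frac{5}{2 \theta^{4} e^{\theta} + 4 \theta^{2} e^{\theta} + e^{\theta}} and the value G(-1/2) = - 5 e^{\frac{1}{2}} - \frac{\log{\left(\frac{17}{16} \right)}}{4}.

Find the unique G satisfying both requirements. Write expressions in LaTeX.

Integrate term by term and add the pieces.
A general antiderivative is - \frac{\log{\left(\theta^{4} + 2 \theta^{2} + \frac{1}{2} \right)}}{4} - 5 e^{- \theta} + C.
The condition gives C = - 5 e^{\frac{1}{2}} - \frac{\log{\left(\frac{17}{16} \right)}}{4} - (- 5 e^{\frac{1}{2}} - \frac{\log{\left(\frac{17}{16} \right)}}{4}) = 0.
So G(\theta) = - \frac{\left(e^{\theta} \log{\left(\theta^{4} + 2 \theta^{2} + \frac{1}{2} \right)} + 20\right) e^{- \theta}}{4}.
Check: d/d\theta[- \frac{\left(e^{\theta} \log{\left(\theta^{4} + 2 \theta^{2} + \frac{1}{2} \right)} + 20\right) e^{- \theta}}{4}] = \frac{10 \theta^{4} - 2 \theta^{3} e^{\theta} + 20 \theta^{2} - 2 \theta e^{\theta} + 5}{2 \theta^{4} e^{\theta} + 4 \theta^{2} e^{\theta} + e^{\theta}}, which equals G'(\theta).

G(\theta) = - \frac{\left(e^{\theta} \log{\left(\theta^{4} + 2 \theta^{2} + \frac{1}{2} \right)} + 20\right) e^{- \theta}}{4}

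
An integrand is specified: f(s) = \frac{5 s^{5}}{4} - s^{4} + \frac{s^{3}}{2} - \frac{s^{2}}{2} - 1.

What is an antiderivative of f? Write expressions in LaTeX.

An antiderivative is F(s) = \frac{s \left(25 s^{5} - 24 s^{4} + 15 s^{3} - 20 s^{2} - 120\right)}{120}.

The integrand splits into summands that can be handled one at a time.
Check: d/ds[\frac{s \left(25 s^{5} - 24 s^{4} + 15 s^{3} - 20 s^{2} - 120\right)}{120}] = \frac{5 s^{5}}{4} - s^{4} + \frac{s^{3}}{2} - \frac{s^{2}}{2} - 1 = f(s).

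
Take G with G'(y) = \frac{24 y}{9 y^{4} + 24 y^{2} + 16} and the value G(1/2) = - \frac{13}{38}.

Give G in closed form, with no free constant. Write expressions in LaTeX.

G'(y) matches the chain-rule pattern g'(h)*h' with inner function h(y) = y^{2} + \frac{4}{3}; substituting u = h(y) collapses the integral.
A general antiderivative is - \frac{4}{3 \left(y^{2} + \frac{4}{3}\right)} + C.
The condition gives C = - \frac{13}{38} - (- \frac{16}{19}) = \frac{1}{2}.
So G(y) = \frac{3 y^{2} - 4}{6 y^{2} + 8}.
Check: d/dy[\frac{3 y^{2} - 4}{6 y^{2} + 8}] = \frac{24 y}{9 y^{4} + 24 y^{2} + 16} = G'(y).

G(y) = \frac{3 y^{2} - 4}{6 y^{2} + 8}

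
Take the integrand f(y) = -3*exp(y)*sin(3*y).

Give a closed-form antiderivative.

Any candidate F(y) must reproduce f(y) exactly when differentiated.
Check: d/dy[-3*exp(y)*sin(3*y)/10 + 9*exp(y)*cos(3*y)/10] = -3*exp(y)*sin(3*y) = f(y).

An antiderivative is F(y) = -3*exp(y)*sin(3*y)/10 + 9*exp(y)*cos(3*y)/10.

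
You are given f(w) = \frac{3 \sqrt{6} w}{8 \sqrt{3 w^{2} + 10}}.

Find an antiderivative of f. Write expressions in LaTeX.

f matches the chain-rule pattern g'(h)*h' with inner function h(w) = \frac{w^{2}}{2} + \frac{5}{3}; substituting u = h(w) collapses the integral.
Check: d/dw[\frac{\sqrt{6} \sqrt{3 w^{2} + 10}}{8}] = \frac{3 \sqrt{6} w}{8 \sqrt{3 w^{2} + 10}} = f(w).

An antiderivative is F(w) = \frac{\sqrt{6} \sqrt{3 w^{2} + 10}}{8}.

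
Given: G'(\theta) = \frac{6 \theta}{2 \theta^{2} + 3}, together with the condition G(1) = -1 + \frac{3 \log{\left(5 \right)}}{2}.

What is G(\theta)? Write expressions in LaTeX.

G'(\theta) matches the chain-rule pattern g'(h)*h' with inner function h(\theta) = 2 \theta^{2} + 3; substituting u = h(\theta) collapses the integral.
A general antiderivative is \frac{3 \log{\left(2 \theta^{2} + 3 \right)}}{2} + C.
The condition gives C = -1 + \frac{3 \log{\left(5 \right)}}{2} - (\frac{3 \log{\left(5 \right)}}{2}) = -1.
So G(\theta) = \frac{3 \log{\left(2 \theta^{2} + 3 \right)}}{2} - 1.
Check: d/d\theta[\frac{3 \log{\left(2 \theta^{2} + 3 \right)}}{2} - 1] = \frac{6 \theta}{2 \theta^{2} + 3} = G'(\theta).

G(\theta) = \frac{3 \log{\left(2 \theta^{2} + 3 \right)}}{2} - 1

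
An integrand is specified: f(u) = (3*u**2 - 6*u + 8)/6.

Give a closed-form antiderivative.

For F(u) to be correct the identity F'(u) - f(u) = 0 must hold.
Check: d/du[u*(u**2 - 3*u + 8)/6] = u**2/2 - u + 4/3, which equals f(u).

An antiderivative is F(u) = u*(u**2 - 3*u + 8)/6.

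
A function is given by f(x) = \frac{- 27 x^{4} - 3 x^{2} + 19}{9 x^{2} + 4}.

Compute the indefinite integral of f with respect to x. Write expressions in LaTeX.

For F(x) to be correct the identity F'(x) - f(x) = 0 must hold.
Check: d/dx[\frac{- 2 x^{3} + 2 x + 5 \operatorname{atan}{\left(\frac{3 x}{2} \right)} - 5}{2}] = \frac{- 27 x^{4} - 3 x^{2} + 19}{9 x^{2} + 4} = f(x).

F(x) = \frac{- 2 x^{3} + 2 x + 5 \operatorname{atan}{\left(\frac{3 x}{2} \right)} - 5}{2} + C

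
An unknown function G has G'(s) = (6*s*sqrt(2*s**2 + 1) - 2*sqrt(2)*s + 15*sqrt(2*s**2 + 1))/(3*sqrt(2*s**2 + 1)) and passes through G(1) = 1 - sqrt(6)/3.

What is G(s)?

Differentiate the proposed G(s) back; it has to land on the given G'(s).
A general antiderivative is s**2 + 5*s - 2*sqrt(s**2 + 1/2)/3 - 4 + C.
The condition gives C = 1 - sqrt(6)/3 - (2 - sqrt(6)/3) = -1.
So G(s) = s**2 + 5*s - 2*sqrt(s**2 + 1/2)/3 - 5.
Check: d/ds[s**2 + 5*s - 2*sqrt(s**2 + 1/2)/3 - 5] = (6*s*sqrt(2*s**2 + 1) - 2*sqrt(2)*s + 15*sqrt(2*s**2 + 1))/(3*sqrt(2*s**2 + 1)) = G'(s).

G(s) = s**2 + 5*s - 2*sqrt(s**2 + 1/2)/3 - 5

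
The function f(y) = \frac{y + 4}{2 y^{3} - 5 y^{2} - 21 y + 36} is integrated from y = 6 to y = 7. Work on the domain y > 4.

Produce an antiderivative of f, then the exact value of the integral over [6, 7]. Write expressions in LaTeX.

Antiderivative: F(y) = \frac{8 \log{\left(y - 4 \right)}}{35} - \frac{11 \log{\left(y - \frac{3}{2} \right)}}{45} + \frac{\log{\left(y + 3 \right)}}{63}; value = - \frac{11 \log{\left(\frac{11}{2} \right)}}{45} - \frac{8 \log{\left(2 \right)}}{35} - \frac{\log{\left(9 \right)}}{63} + \frac{\log{\left(10 \right)}}{63} + \frac{8 \log{\left(3 \right)}}{35} + \frac{11 \log{\left(\frac{9}{2} \right)}}{45}

The denominator factors as \left(y - 4\right) \left(y + 3\right) \left(2 y - 3\right); partial fractions split f into directly integrable pieces: - \frac{22}{45 \left(2 y - 3\right)} + \frac{1}{63 \left(y + 3\right)} + \frac{8}{35 \left(y - 4\right)}.
F(y) = \frac{8 \log{\left(y - 4 \right)}}{35} - \frac{11 \log{\left(y - \frac{3}{2} \right)}}{45} + \frac{\log{\left(y + 3 \right)}}{63} is an antiderivative of f.
Check: d/dy[\frac{8 \log{\left(y - 4 \right)}}{35} - \frac{11 \log{\left(y - \frac{3}{2} \right)}}{45} + \frac{\log{\left(y + 3 \right)}}{63}] = \frac{y + 4}{2 y^{3} - 5 y^{2} - 21 y + 36} = f(y).
F(7) = - \frac{11 \log{\left(\frac{11}{2} \right)}}{45} + \frac{\log{\left(10 \right)}}{63} + \frac{8 \log{\left(3 \right)}}{35}; F(6) = - \frac{11 \log{\left(\frac{9}{2} \right)}}{45} + \frac{\log{\left(9 \right)}}{63} + \frac{8 \log{\left(2 \right)}}{35}.
Integral = F(7) - F(6) = - \frac{11 \log{\left(\frac{11}{2} \right)}}{45} - \frac{8 \log{\left(2 \right)}}{35} - \frac{\log{\left(9 \right)}}{63} + \frac{\log{\left(10 \right)}}{63} + \frac{8 \log{\left(3 \right)}}{35} + \frac{11 \log{\left(\frac{9}{2} \right)}}{45}.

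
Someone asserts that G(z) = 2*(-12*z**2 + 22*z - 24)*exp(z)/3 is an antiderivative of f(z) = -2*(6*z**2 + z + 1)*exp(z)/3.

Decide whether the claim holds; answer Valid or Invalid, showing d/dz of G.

Invalid: d/dz[G] - f = -4*z**2*exp(z) - 2*z*exp(z)/3 - 2*exp(z)/3, which is not 0.

d/dz[G] = -8*z**2*exp(z) - 4*z*exp(z)/3 - 4*exp(z)/3
d/dz[G] - f(z) = -4*z**2*exp(z) - 2*z*exp(z)/3 - 2*exp(z)/3 != 0.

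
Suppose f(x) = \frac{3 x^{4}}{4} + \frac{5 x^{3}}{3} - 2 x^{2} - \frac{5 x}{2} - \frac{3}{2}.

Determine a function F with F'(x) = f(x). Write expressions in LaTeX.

The integrand splits into summands that can be handled one at a time.
Check: d/dx[\frac{x \left(9 x^{4} + 25 x^{3} - 40 x^{2} - 75 x - 90\right)}{60}] = \frac{3 x^{4}}{4} + \frac{5 x^{3}}{3} - 2 x^{2} - \frac{5 x}{2} - \frac{3}{2} = f(x).

An antiderivative is F(x) = \frac{x \left(9 x^{4} + 25 x^{3} - 40 x^{2} - 75 x - 90\right)}{60}.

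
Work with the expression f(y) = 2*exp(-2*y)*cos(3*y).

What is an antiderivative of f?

An antiderivative is F(y) = (6*sin(3*y) - 4*cos(3*y))*exp(-2*y)/13.

Differentiate the proposed F(y) back; it has to land on f(y) exactly.
Check: d/dy[(6*sin(3*y) - 4*cos(3*y))*exp(-2*y)/13] = 2*exp(-2*y)*cos(3*y) = f(y).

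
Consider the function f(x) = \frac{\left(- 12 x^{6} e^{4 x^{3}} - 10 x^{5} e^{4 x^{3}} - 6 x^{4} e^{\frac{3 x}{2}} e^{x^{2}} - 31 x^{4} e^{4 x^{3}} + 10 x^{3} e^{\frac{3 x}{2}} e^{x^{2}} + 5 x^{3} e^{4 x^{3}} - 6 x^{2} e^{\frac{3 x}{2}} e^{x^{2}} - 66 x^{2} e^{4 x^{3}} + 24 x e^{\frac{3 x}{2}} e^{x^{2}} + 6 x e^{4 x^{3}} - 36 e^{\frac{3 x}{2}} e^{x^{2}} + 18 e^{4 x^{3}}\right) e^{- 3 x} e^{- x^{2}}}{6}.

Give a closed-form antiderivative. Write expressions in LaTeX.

An antiderivative is F(x) = \frac{\left(4 x^{4} - x^{4} e^{- \frac{3 x}{2}} e^{- x^{2}} e^{4 x^{3}} + 4 x^{3} - x^{3} e^{- \frac{3 x}{2}} e^{- x^{2}} e^{4 x^{3}} + 12 x^{2} - 3 x^{2} e^{- \frac{3 x}{2}} e^{- x^{2}} e^{4 x^{3}} + 24 - 6 e^{- \frac{3 x}{2}} e^{- x^{2}} e^{4 x^{3}}\right) e^{- \frac{3 x}{2}}}{6}.

f has the shape u'v + uv' for u = \frac{e^{4 x^{3} - x^{2} - 3 x}}{4} - e^{- \frac{3 x}{2}} and v = - \frac{2 x^{4}}{3} - \frac{2 x^{3}}{3} - 2 x^{2} - 4 — it is the derivative of the product u*v.
Check: d/dx[\frac{\left(4 x^{4} - x^{4} e^{- \frac{3 x}{2}} e^{- x^{2}} e^{4 x^{3}} + 4 x^{3} - x^{3} e^{- \frac{3 x}{2}} e^{- x^{2}} e^{4 x^{3}} + 12 x^{2} - 3 x^{2} e^{- \frac{3 x}{2}} e^{- x^{2}} e^{4 x^{3}} + 24 - 6 e^{- \frac{3 x}{2}} e^{- x^{2}} e^{4 x^{3}}\right) e^{- \frac{3 x}{2}}}{6}] = \frac{\left(- 12 x^{6} e^{4 x^{3}} - 10 x^{5} e^{4 x^{3}} - 6 x^{4} e^{\frac{3 x}{2}} e^{x^{2}} - 31 x^{4} e^{4 x^{3}} + 10 x^{3} e^{\frac{3 x}{2}} e^{x^{2}} + 5 x^{3} e^{4 x^{3}} - 6 x^{2} e^{\frac{3 x}{2}} e^{x^{2}} - 66 x^{2} e^{4 x^{3}} + 24 x e^{\frac{3 x}{2}} e^{x^{2}} + 6 x e^{4 x^{3}} - 36 e^{\frac{3 x}{2}} e^{x^{2}} + 18 e^{4 x^{3}}\right) e^{- 3 x} e^{- x^{2}}}{6} = f(x).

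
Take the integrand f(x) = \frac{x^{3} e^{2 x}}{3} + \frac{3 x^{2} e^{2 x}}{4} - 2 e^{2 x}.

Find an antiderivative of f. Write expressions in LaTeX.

Recognize the product-rule pattern: f = u'v + uv' with u = \frac{x^{3}}{6} + \frac{x^{2}}{8} - \frac{x}{8} - \frac{15}{16}, v = e^{2 x}, so integration by parts undoes it.
Check: d/dx[\frac{\left(8 x^{3} + 6 x^{2} - 6 x - 45\right) e^{2 x}}{48}] = \frac{x^{3} e^{2 x}}{3} + \frac{3 x^{2} e^{2 x}}{4} - 2 e^{2 x} = f(x).

An antiderivative is F(x) = \frac{\left(8 x^{3} + 6 x^{2} - 6 x - 45\right) e^{2 x}}{48}.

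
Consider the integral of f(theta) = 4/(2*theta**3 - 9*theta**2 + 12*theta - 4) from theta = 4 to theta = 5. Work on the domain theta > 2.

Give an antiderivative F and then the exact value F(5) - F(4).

Antiderivative: F(theta) = (-8*theta*log(theta - 2) + 8*theta*log(theta - 1/2) + 16*log(theta - 2) - 16*log(theta - 1/2) - 12)/(9*theta - 18); value = -8*log(7/2)/9 - 8*log(3)/9 + 2/9 + 8*log(2)/9 + 8*log(9/2)/9

Factor the denominator ((theta - 2)**2*(2*theta - 1)) and decompose: f = 16/(9*(2*theta - 1)) - 8/(9*(theta - 2)) + 4/(3*(theta - 2)**2); each piece integrates to a log, atan, or power term.
F(theta) = (-8*theta*log(theta - 2) + 8*theta*log(theta - 1/2) + 16*log(theta - 2) - 16*log(theta - 1/2) - 12)/(9*theta - 18) is an antiderivative of f.
Check: d/dtheta[(-8*theta*log(theta - 2) + 8*theta*log(theta - 1/2) + 16*log(theta - 2) - 16*log(theta - 1/2) - 12)/(9*theta - 18)] = 4/(2*theta**3 - 9*theta**2 + 12*theta - 4) = f(theta).
F(5) = -8*log(3)/9 - 4/9 + 8*log(9/2)/9; F(4) = -2/3 - 8*log(2)/9 + 8*log(7/2)/9.
Integral = F(5) - F(4) = -8*log(7/2)/9 - 8*log(3)/9 + 2/9 + 8*log(2)/9 + 8*log(9/2)/9.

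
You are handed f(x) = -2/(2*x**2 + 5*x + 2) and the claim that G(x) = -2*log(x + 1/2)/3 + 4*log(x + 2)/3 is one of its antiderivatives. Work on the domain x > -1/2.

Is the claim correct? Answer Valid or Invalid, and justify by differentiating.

Invalid: d/dx[G] - f = 2/(3*x + 6), which is not 0.

d/dx[G] = (4*x - 4)/(6*x**2 + 15*x + 6)
d/dx[G] - f(x) = 2/(3*x + 6) != 0.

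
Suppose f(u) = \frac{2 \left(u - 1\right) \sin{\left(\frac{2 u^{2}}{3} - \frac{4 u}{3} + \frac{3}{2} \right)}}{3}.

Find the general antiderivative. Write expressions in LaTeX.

F(u) = - \frac{\cos{\left(\frac{2 u^{2}}{3} - \frac{4 u}{3} + \frac{3}{2} \right)}}{2} + C

f matches the chain-rule pattern g'(h)*h' with inner function h(u) = \frac{2 u^{2}}{3} - \frac{4 u}{3} + \frac{3}{2}; substituting w = h(u) collapses the integral.
Check: d/du[- \frac{\cos{\left(\frac{2 u^{2}}{3} - \frac{4 u}{3} + \frac{3}{2} \right)}}{2}] = \frac{2 u \sin{\left(\frac{2 u^{2}}{3} - \frac{4 u}{3} + \frac{3}{2} \right)}}{3} - \frac{2 \sin{\left(\frac{2 u^{2}}{3} - \frac{4 u}{3} + \frac{3}{2} \right)}}{3}, which equals f(u).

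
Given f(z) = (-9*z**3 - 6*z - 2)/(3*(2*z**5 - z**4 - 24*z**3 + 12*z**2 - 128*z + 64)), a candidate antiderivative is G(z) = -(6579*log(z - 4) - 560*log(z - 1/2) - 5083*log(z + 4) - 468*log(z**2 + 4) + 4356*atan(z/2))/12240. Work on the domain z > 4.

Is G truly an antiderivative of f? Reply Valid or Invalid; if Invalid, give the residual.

d/dz[G] = (-9*z**3 - 6*z - 2)/(2*z**5 - z**4 - 24*z**3 + 12*z**2 - 128*z + 64)
d/dz[G] - f(z) = (-18*z**3 - 12*z - 4)/(6*z**5 - 3*z**4 - 72*z**3 + 36*z**2 - 384*z + 192) != 0.

Invalid: d/dz[G] - f = (-18*z**3 - 12*z - 4)/(6*z**5 - 3*z**4 - 72*z**3 + 36*z**2 - 384*z + 192), which is not 0.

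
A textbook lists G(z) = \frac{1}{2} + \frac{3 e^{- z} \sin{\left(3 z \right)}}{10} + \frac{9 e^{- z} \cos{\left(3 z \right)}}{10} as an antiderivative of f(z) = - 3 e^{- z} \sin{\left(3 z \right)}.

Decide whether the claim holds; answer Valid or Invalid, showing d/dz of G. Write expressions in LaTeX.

d/dz[G] = - 3 e^{- z} \sin{\left(3 z \right)}
This equals f(z) exactly, so the claim holds.

Valid: G'(z) = f(z).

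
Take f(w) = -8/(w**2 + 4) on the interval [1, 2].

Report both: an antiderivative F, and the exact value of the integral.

Antiderivative: F(w) = -4*atan(w/2); value = -pi + 4*atan(1/2)

A candidate is checked by its d/dw: the result must match f(w).
F(w) = -4*atan(w/2) is an antiderivative of f.
Check: d/dw[-4*atan(w/2)] = -8/(w**2 + 4) = f(w).
F(2) = -pi; F(1) = -4*atan(1/2).
Integral = F(2) - F(1) = -pi + 4*atan(1/2).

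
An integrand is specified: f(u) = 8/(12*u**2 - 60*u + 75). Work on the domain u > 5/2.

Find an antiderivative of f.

An antiderivative is F(u) = -4/(3*(2*u - 5)).

A candidate is checked by its d/du: the result must match f(u).
Check: d/du[-4/(3*(2*u - 5))] = 8/(12*u**2 - 60*u + 75) = f(u).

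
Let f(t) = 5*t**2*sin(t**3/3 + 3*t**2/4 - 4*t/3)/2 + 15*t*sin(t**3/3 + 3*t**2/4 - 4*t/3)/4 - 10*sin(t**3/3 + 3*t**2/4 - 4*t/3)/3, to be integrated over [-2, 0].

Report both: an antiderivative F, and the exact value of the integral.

Antiderivative: F(t) = -5*cos(t**3/3 + 3*t**2/4 - 4*t/3)/2; value = -5/2 + 5*cos(3)/2

The substitution u = t**3/3 + 3*t**2/4 - 4*t/3 works: f is exactly (dF/du)*(du/dt) for that inner function.
F(t) = -5*cos(t**3/3 + 3*t**2/4 - 4*t/3)/2 is an antiderivative of f.
Check: d/dt[-5*cos(t**3/3 + 3*t**2/4 - 4*t/3)/2] = 5*t**2*sin(t**3/3 + 3*t**2/4 - 4*t/3)/2 + 15*t*sin(t**3/3 + 3*t**2/4 - 4*t/3)/4 - 10*sin(t**3/3 + 3*t**2/4 - 4*t/3)/3 = f(t).
F(0) = -5/2; F(-2) = -5*cos(3)/2.
Integral = F(0) - F(-2) = -5/2 + 5*cos(3)/2.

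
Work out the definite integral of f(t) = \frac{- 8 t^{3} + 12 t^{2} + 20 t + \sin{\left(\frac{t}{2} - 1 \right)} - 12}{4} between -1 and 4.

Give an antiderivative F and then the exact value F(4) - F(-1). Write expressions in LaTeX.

Antiderivative: F(t) = - \frac{t^{4}}{2} + t^{3} + \frac{5 t^{2}}{2} - 3 t - \frac{\cos{\left(\frac{t}{2} - 1 \right)}}{2}; value = -40 - \frac{\cos{\left(1 \right)}}{2} + \frac{\cos{\left(\frac{3}{2} \right)}}{2}

An antiderivative F(t) passes only if d/dt[F] lands on f(t) exactly.
F(t) = - \frac{t^{4}}{2} + t^{3} + \frac{5 t^{2}}{2} - 3 t - \frac{\cos{\left(\frac{t}{2} - 1 \right)}}{2} is an antiderivative of f.
Check: d/dt[- \frac{t^{4}}{2} + t^{3} + \frac{5 t^{2}}{2} - 3 t - \frac{\cos{\left(\frac{t}{2} - 1 \right)}}{2}] = - 2 t^{3} + 3 t^{2} + 5 t + \frac{\sin{\left(\frac{t}{2} - 1 \right)}}{4} - 3, which equals f(t).
F(4) = -36 - \frac{\cos{\left(1 \right)}}{2}; F(-1) = 4 - \frac{\cos{\left(\frac{3}{2} \right)}}{2}.
Integral = F(4) - F(-1) = -40 - \frac{\cos{\left(1 \right)}}{2} + \frac{\cos{\left(\frac{3}{2} \right)}}{2}.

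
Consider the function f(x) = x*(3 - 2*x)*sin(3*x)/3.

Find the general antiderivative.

F(x) = 2*x**2*cos(3*x)/9 - 4*x*sin(3*x)/27 - x*cos(3*x)/3 + sin(3*x)/9 - 4*cos(3*x)/81 + C

Check any antiderivative F(x) by computing F'(x) and comparing it with f(x).
Check: d/dx[2*x**2*cos(3*x)/9 - 4*x*sin(3*x)/27 - x*cos(3*x)/3 + sin(3*x)/9 - 4*cos(3*x)/81] = -2*x**2*sin(3*x)/3 + x*sin(3*x), which equals f(x).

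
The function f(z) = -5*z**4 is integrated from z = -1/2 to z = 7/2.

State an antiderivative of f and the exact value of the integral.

Antiderivative: F(z) = -z**5; value = -2101/4

A first test for any F(z): its z-derivative must equal f(z) identically.
F(z) = -z**5 is an antiderivative of f.
Check: d/dz[-z**5] = -5*z**4 = f(z).
F(7/2) = -16807/32; F(-1/2) = 1/32.
Integral = F(7/2) - F(-1/2) = -2101/4.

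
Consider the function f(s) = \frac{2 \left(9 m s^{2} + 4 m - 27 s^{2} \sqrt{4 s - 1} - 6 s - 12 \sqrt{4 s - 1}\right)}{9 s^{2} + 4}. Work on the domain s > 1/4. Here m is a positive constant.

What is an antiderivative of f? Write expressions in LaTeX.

A candidate is checked by its d/ds: the result must match f(s).
Check: d/ds[2 m s - 4 s \sqrt{4 s - 1} + \sqrt{4 s - 1} - \frac{2 \log{\left(3 s^{2} + \frac{4}{3} \right)}}{3}] = \frac{18 m s^{2} \sqrt{4 s - 1} + 8 m \sqrt{4 s - 1} - 216 s^{3} + 54 s^{2} - 12 s \sqrt{4 s - 1} - 96 s + 24}{9 s^{2} \sqrt{4 s - 1} + 4 \sqrt{4 s - 1}}, which equals f(s).

An antiderivative is F(s) = 2 m s - 4 s \sqrt{4 s - 1} + \sqrt{4 s - 1} - \frac{2 \log{\left(3 s^{2} + \frac{4}{3} \right)}}{3}.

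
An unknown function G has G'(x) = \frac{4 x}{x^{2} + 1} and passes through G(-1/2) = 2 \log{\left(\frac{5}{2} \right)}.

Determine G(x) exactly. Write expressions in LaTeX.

G(x) = 2 \log{\left(2 x^{2} + 2 \right)}

G'(x) matches the chain-rule pattern g'(h)*h' with inner function h(x) = 2 x^{2} + 2; substituting u = h(x) collapses the integral.
A general antiderivative is 2 \log{\left(2 x^{2} + 2 \right)} + C.
The condition gives C = 2 \log{\left(\frac{5}{2} \right)} - (2 \log{\left(\frac{5}{2} \right)}) = 0.
So G(x) = 2 \log{\left(2 x^{2} + 2 \right)}.
Check: d/dx[2 \log{\left(2 x^{2} + 2 \right)}] = \frac{4 x}{x^{2} + 1} = G'(x).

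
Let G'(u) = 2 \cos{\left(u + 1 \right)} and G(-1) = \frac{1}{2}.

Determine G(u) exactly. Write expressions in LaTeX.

G(u) = \frac{4 \sin{\left(u + 1 \right)} + 1}{2}

For G(u) to be correct, d/du[G] must agree with the stated G'(u) identically.
A general antiderivative is 2 \sin{\left(u + 1 \right)} + C.
The condition gives C = \frac{1}{2} - (0) = \frac{1}{2}.
So G(u) = \frac{4 \sin{\left(u + 1 \right)} + 1}{2}.
Check: d/du[\frac{4 \sin{\left(u + 1 \right)} + 1}{2}] = 2 \cos{\left(u + 1 \right)} = G'(u).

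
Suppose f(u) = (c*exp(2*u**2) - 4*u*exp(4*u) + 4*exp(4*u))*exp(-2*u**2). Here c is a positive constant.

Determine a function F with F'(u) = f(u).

A first test for any F(u): its u-derivative must equal f(u) identically.
Check: d/du[c*u + exp(4*u)*exp(-2*u**2)] = (c*exp(2*u**2) - 4*u*exp(4*u) + 4*exp(4*u))*exp(-2*u**2) = f(u).

An antiderivative is F(u) = c*u + exp(4*u)*exp(-2*u**2).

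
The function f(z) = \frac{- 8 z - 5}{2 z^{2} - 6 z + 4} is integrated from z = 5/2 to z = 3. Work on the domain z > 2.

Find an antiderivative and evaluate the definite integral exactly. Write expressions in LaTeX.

Factor the denominator (2 \left(z - 2\right) \left(z - 1\right)) and decompose: f = \frac{13}{2 \left(z - 1\right)} - \frac{21}{2 \left(z - 2\right)}; each piece integrates to a log, atan, or power term.
F(z) = \frac{- 21 \log{\left(z - 2 \right)} + 13 \log{\left(z - 1 \right)}}{2} is an antiderivative of f.
Check: d/dz[\frac{- 21 \log{\left(z - 2 \right)} + 13 \log{\left(z - 1 \right)}}{2}] = \frac{- 8 z - 5}{2 z^{2} - 6 z + 4} = f(z).
F(3) = \frac{13 \log{\left(2 \right)}}{2}; F(5/2) = \frac{13 \log{\left(\frac{3}{2} \right)}}{2} + \frac{21 \log{\left(2 \right)}}{2}.
Integral = F(3) - F(5/2) = - 4 \log{\left(2 \right)} - \frac{13 \log{\left(\frac{3}{2} \right)}}{2}.

Antiderivative: F(z) = \frac{- 21 \log{\left(z - 2 \right)} + 13 \log{\left(z - 1 \right)}}{2}; value = - 4 \log{\left(2 \right)} - \frac{13 \log{\left(\frac{3}{2} \right)}}{2}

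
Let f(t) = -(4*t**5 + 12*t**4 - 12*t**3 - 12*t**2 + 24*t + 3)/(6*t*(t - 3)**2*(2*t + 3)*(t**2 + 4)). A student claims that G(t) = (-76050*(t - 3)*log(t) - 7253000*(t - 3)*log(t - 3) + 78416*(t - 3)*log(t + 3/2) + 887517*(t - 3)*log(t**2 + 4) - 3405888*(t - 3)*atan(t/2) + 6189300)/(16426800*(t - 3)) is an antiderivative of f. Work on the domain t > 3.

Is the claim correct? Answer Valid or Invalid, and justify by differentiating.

d/dt[G] = (-936*t**5 - 1750*t**4 + 4395*t**3 + 7040*t**2 + 732*t - 702)/(2808*t**6 - 12636*t**5 + 11232*t**4 - 12636*t**3 + 151632*t)
d/dt[G] - f(t) = 529/(1404*t**2 - 8424*t + 12636) != 0.

Invalid: d/dt[G] - f = 529/(1404*t**2 - 8424*t + 12636), which is not 0.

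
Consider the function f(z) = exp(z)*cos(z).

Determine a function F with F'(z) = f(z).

An antiderivative is F(z) = exp(z)*sin(z)/2 + exp(z)*cos(z)/2.

Any candidate F(z) must reproduce f(z) exactly when differentiated.
Check: d/dz[exp(z)*sin(z)/2 + exp(z)*cos(z)/2] = exp(z)*cos(z) = f(z).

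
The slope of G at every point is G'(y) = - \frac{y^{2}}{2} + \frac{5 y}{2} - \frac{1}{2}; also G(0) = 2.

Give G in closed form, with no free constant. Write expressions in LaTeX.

The integrand splits into summands that can be handled one at a time.
A general antiderivative is - \frac{y^{3}}{6} + \frac{5 y^{2}}{4} - \frac{y}{2} + C.
The condition gives C = 2 - (0) = 2.
So G(y) = - \frac{2 y^{3} - 15 y^{2} + 6 y - 24}{12}.
Check: d/dy[- \frac{2 y^{3} - 15 y^{2} + 6 y - 24}{12}] = - \frac{y^{2}}{2} + \frac{5 y}{2} - \frac{1}{2} = G'(y).

G(y) = - \frac{2 y^{3} - 15 y^{2} + 6 y - 24}{12}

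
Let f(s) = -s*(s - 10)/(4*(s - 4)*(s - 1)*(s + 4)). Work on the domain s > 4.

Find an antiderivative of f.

An antiderivative is F(s) = (5*log(s - 4) - 3*log(s - 1) - 7*log(s + 4))/20.

Factor the denominator (4*(s - 4)*(s - 1)*(s + 4)) and decompose: f = -7/(20*(s + 4)) - 3/(20*(s - 1)) + 1/(4*(s - 4)); each piece integrates to a log, atan, or power term.
Check: d/ds[(5*log(s - 4) - 3*log(s - 1) - 7*log(s + 4))/20] = (-s**2 + 10*s)/(4*s**3 - 4*s**2 - 64*s + 64), which equals f(s).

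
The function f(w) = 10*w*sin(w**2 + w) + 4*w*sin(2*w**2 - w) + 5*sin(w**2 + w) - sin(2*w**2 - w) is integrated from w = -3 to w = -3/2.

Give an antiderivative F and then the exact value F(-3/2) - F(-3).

Antiderivative: F(w) = -5*cos(w**2 + w) - cos(2*w**2 - w); value = -5*cos(3/4) + cos(21) + 4*cos(6)

The integrand splits into summands that can be handled one at a time.
F(w) = -5*cos(w**2 + w) - cos(2*w**2 - w) is an antiderivative of f.
Check: d/dw[-5*cos(w**2 + w) - cos(2*w**2 - w)] = 10*w*sin(w**2 + w) + 4*w*sin(2*w**2 - w) + 5*sin(w**2 + w) - sin(2*w**2 - w) = f(w).
F(-3/2) = -5*cos(3/4) - cos(6); F(-3) = -5*cos(6) - cos(21).
Integral = F(-3/2) - F(-3) = -5*cos(3/4) + cos(21) + 4*cos(6).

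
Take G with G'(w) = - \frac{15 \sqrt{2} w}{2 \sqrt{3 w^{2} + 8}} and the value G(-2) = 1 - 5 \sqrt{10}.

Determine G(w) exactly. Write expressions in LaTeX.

G(w) = \frac{- 5 \sqrt{2} \sqrt{3 w^{2} + 8} + 2}{2}

G'(w) matches the chain-rule pattern g'(h)*h' with inner function h(w) = \frac{3 w^{2}}{2} + 4; substituting u = h(w) collapses the integral.
A general antiderivative is - 5 \sqrt{\frac{3 w^{2}}{2} + 4} + C.
The condition gives C = 1 - 5 \sqrt{10} - (- 5 \sqrt{10}) = 1.
So G(w) = \frac{- 5 \sqrt{2} \sqrt{3 w^{2} + 8} + 2}{2}.
Check: d/dw[\frac{- 5 \sqrt{2} \sqrt{3 w^{2} + 8} + 2}{2}] = - \frac{15 \sqrt{2} w}{2 \sqrt{3 w^{2} + 8}} = G'(w).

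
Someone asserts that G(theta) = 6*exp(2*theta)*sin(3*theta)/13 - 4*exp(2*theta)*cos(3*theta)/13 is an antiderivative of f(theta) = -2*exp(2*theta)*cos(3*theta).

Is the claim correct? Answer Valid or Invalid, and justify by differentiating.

d/dtheta[G] = 24*exp(2*theta)*sin(3*theta)/13 + 10*exp(2*theta)*cos(3*theta)/13
d/dtheta[G] - f(theta) = 24*exp(2*theta)*sin(3*theta)/13 + 36*exp(2*theta)*cos(3*theta)/13 != 0.

Invalid: d/dtheta[G] - f = 24*exp(2*theta)*sin(3*theta)/13 + 36*exp(2*theta)*cos(3*theta)/13, which is not 0.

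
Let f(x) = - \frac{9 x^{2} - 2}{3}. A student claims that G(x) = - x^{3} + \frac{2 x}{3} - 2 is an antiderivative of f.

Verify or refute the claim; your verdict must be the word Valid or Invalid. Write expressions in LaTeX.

d/dx[G] = \frac{2}{3} - 3 x^{2}
This equals f(x) exactly, so the claim holds.

Valid: G'(x) = f(x).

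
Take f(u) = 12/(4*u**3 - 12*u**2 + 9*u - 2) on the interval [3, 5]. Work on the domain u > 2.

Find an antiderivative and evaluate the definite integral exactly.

The denominator factors as (u - 2)*(2*u - 1)**2; partial fractions split f into directly integrable pieces: -8/(3*(2*u - 1)) - 8/(2*u - 1)**2 + 4/(3*(u - 2)).
F(u) = (8*u*log(u - 2) - 8*u*log(u - 1/2) - 4*log(u - 2) + 4*log(u - 1/2) + 12)/(6*u - 3) is an antiderivative of f.
Check: d/du[(8*u*log(u - 2) - 8*u*log(u - 1/2) - 4*log(u - 2) + 4*log(u - 1/2) + 12)/(6*u - 3)] = 12/(4*u**3 - 12*u**2 + 9*u - 2) = f(u).
F(5) = -4*log(9/2)/3 + 4/9 + 4*log(3)/3; F(3) = 4/5 - 4*log(5/2)/3.
Integral = F(5) - F(3) = -4*log(9/2)/3 - 16/45 + 4*log(5/2)/3 + 4*log(3)/3.

Antiderivative: F(u) = (8*u*log(u - 2) - 8*u*log(u - 1/2) - 4*log(u - 2) + 4*log(u - 1/2) + 12)/(6*u - 3); value = -4*log(9/2)/3 - 16/45 + 4*log(5/2)/3 + 4*log(3)/3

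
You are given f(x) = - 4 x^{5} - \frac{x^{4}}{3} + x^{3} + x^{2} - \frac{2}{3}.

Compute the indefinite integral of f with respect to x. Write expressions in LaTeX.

F(x) = \frac{x \left(- 40 x^{5} - 4 x^{4} + 15 x^{3} + 20 x^{2} - 40\right)}{60} + C

Integrate term by term and add the pieces.
Check: d/dx[\frac{x \left(- 40 x^{5} - 4 x^{4} + 15 x^{3} + 20 x^{2} - 40\right)}{60}] = - 4 x^{5} - \frac{x^{4}}{3} + x^{3} + x^{2} - \frac{2}{3} = f(x).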